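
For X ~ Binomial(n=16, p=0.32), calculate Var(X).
3.4816

We have X ~ Binomial(n=16, p=0.32).

For a Binomial distribution with n=16, p=0.32:
Var(X) = 3.4816

The variance measures the spread of the distribution around the mean.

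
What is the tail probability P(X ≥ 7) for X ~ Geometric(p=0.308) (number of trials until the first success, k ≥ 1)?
0.109809

We have X ~ Geometric(p=0.308) (number of trials until the first success, k ≥ 1).

For discrete distributions, P(X ≥ 7) = 1 - P(X ≤ 6).

P(X ≤ 6) = 0.890191
P(X ≥ 7) = 1 - 0.890191 = 0.109809

So there's approximately a 11.0% chance that X is at least 7.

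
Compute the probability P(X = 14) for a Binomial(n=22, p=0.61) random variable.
0.169033

We have X ~ Binomial(n=22, p=0.61).

For a Binomial distribution, the PMF gives us the probability of each outcome.

Using the PMF formula:
P(X = 14) = 0.169033

Rounded to 4 decimal places: 0.1690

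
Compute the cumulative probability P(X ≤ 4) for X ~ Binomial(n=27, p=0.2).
0.348038

We have X ~ Binomial(n=27, p=0.2).

The CDF gives us P(X ≤ k).

Using the CDF:
P(X ≤ 4) = 0.348038

This means there's approximately a 34.8% chance that X is at most 4.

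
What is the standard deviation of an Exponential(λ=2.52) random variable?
0.3968

We have X ~ Exponential(λ=2.52).

For an Exponential distribution with λ=2.52:
σ = √Var(X) = 0.3968

The standard deviation is the square root of the variance.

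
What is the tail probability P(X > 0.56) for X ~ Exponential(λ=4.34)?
0.088002

We have X ~ Exponential(λ=4.34).

P(X > 0.56) = 1 - P(X ≤ 0.56)
                = 1 - F(0.56)
                = 1 - 0.911998
                = 0.088002

So there's approximately a 8.8% chance that X exceeds 0.56.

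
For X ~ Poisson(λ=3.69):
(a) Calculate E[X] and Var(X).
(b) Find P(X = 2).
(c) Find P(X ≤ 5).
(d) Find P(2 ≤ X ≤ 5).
(a) E[X] = 3.6900, Var(X) = 3.6900
(b) P(X = 2) = 0.170011
(c) P(X ≤ 5) = 0.831514
(d) P(2 ≤ X ≤ 5) = 0.714396

We have X ~ Poisson(λ=3.69).

(a) Moments:
E[X] = 3.6900
Var(X) = 3.6900
σ = √Var(X) = 1.9209

(b) Point probability using PMF:
P(X = 2) = 0.170011

(c) Cumulative probability using CDF:
P(X ≤ 5) = F(5) = 0.831514

(d) Range probability:
P(2 ≤ X ≤ 5) = P(X ≤ 5) - P(X ≤ 1)
                   = F(5) - F(1)
                   = 0.831514 - 0.117119
                   = 0.714396

This means approximately 71.4% of outcomes fall in the interval [2, 5].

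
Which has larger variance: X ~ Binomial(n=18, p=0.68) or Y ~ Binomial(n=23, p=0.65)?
Y has larger variance (5.2325 > 3.9168)

Compute the variance for each distribution:

X ~ Binomial(n=18, p=0.68):
Var(X) = 3.9168

Y ~ Binomial(n=23, p=0.65):
Var(Y) = 5.2325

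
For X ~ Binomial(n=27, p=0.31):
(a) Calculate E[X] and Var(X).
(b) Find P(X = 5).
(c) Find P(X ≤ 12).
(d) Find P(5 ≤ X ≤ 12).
(a) E[X] = 8.3700, Var(X) = 5.7753
(b) P(X = 5) = 0.065845
(c) P(X ≤ 12) = 0.953679
(d) P(5 ≤ X ≤ 12) = 0.906257

We have X ~ Binomial(n=27, p=0.31).

(a) Moments:
E[X] = 8.3700
Var(X) = 5.7753
σ = √Var(X) = 2.4032

(b) Point probability using PMF:
P(X = 5) = 0.065845

(c) Cumulative probability using CDF:
P(X ≤ 12) = F(12) = 0.953679

(d) Range probability:
P(5 ≤ X ≤ 12) = P(X ≤ 12) - P(X ≤ 4)
                   = F(12) - F(4)
                   = 0.953679 - 0.047422
                   = 0.906257

This means approximately 90.6% of outcomes fall in the interval [5, 12].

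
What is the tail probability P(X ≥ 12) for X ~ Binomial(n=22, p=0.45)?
0.245704

We have X ~ Binomial(n=22, p=0.45).

For discrete distributions, P(X ≥ 12) = 1 - P(X ≤ 11).

P(X ≤ 11) = 0.754296
P(X ≥ 12) = 1 - 0.754296 = 0.245704

So there's approximately a 24.6% chance that X is at least 12.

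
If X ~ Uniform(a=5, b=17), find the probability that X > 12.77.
0.352500

We have X ~ Uniform(a=5, b=17).

P(X > 12.77) = 1 - P(X ≤ 12.77)
                = 1 - F(12.77)
                = 1 - 0.647500
                = 0.352500

So there's approximately a 35.2% chance that X exceeds 12.77.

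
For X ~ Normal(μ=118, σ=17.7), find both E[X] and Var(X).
E[X] = 118.0000, Var(X) = 313.2900

We have X ~ Normal(μ=118, σ=17.7).

For a Normal distribution with μ=118, σ=17.7:

Expected value:
E[X] = 118.0000

Variance:
Var(X) = 313.2900

Standard deviation:
σ = √Var(X) = 17.7000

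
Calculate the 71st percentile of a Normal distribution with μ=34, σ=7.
37.8737

We have X ~ Normal(μ=34, σ=7).

We want to find x such that P(X ≤ x) = 0.71.

This is the 71st percentile, which means 71% of values fall below this point.

Using the inverse CDF (quantile function):
x = F⁻¹(0.71) = 37.8737

Verification: P(X ≤ 37.8737) = 0.71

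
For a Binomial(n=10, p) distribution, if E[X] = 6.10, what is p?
p = 0.61

For a Binomial(n, p) distribution:
E[X] = n × p

Given n = 10 and E[X] = 6.10:
6.10 = 10 × p
p = 6.10 / 10 = 0.61

Verification: Binomial(10, 0.61) has E[X] = 6.10 ✓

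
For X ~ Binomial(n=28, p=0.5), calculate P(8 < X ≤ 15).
0.696357

We have X ~ Binomial(n=28, p=0.5).

To find P(8 < X ≤ 15), we use:
P(8 < X ≤ 15) = P(X ≤ 15) - P(X ≤ 8)
                 = F(15) - F(8)
                 = 0.714206 - 0.017849
                 = 0.696357

So there's approximately a 69.6% chance that X falls in this range.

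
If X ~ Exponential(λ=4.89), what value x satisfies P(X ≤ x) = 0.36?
0.0913

We have X ~ Exponential(λ=4.89).

We want to find x such that P(X ≤ x) = 0.36.

This is the 36th percentile, which means 36% of values fall below this point.

Using the inverse CDF (quantile function):
x = F⁻¹(0.36) = 0.0913

Verification: P(X ≤ 0.0913) = 0.36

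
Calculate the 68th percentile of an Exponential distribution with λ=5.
0.2279

We have X ~ Exponential(λ=5).

We want to find x such that P(X ≤ x) = 0.68.

This is the 68th percentile, which means 68% of values fall below this point.

Using the inverse CDF (quantile function):
x = F⁻¹(0.68) = 0.2279

Verification: P(X ≤ 0.2279) = 0.68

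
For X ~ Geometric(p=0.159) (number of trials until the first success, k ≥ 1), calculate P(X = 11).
0.028142

We have X ~ Geometric(p=0.159) (number of trials until the first success, k ≥ 1).

For a Geometric distribution, the PMF gives us the probability of each outcome.

Using the PMF formula:
P(X = 11) = 0.028142

Rounded to 4 decimal places: 0.0281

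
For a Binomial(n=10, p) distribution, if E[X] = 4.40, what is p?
p = 0.44

For a Binomial(n, p) distribution:
E[X] = n × p

Given n = 10 and E[X] = 4.40:
4.40 = 10 × p
p = 4.40 / 10 = 0.44

Verification: Binomial(10, 0.44) has E[X] = 4.40 ✓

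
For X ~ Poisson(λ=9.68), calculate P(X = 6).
0.071441

We have X ~ Poisson(λ=9.68).

For a Poisson distribution, the PMF gives us the probability of each outcome.

Using the PMF formula:
P(X = 6) = 0.071441

Rounded to 4 decimal places: 0.0714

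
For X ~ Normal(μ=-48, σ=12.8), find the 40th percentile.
-51.2428

We have X ~ Normal(μ=-48, σ=12.8).

We want to find x such that P(X ≤ x) = 0.4.

This is the 40th percentile, which means 40% of values fall below this point.

Using the inverse CDF (quantile function):
x = F⁻¹(0.4) = -51.2428

Verification: P(X ≤ -51.2428) = 0.4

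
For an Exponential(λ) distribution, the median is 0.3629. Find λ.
λ = 1.9100

For X ~ Exponential(λ), the CDF is F(x) = 1 - e^(-λx).
The median m satisfies F(m) = 0.5:
1 - e^(-λm) = 0.5
e^(-λm) = 0.5
λm = ln(2)
m = ln(2) / λ

Given m = 0.3629:
λ = ln(2) / 0.3629 = 0.693147 / 0.3629 = 1.9100

Verification: ln(2) / 1.9100 = 0.3629 ✓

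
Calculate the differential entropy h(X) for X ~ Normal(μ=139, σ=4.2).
2.8540 nats

We have X ~ Normal(μ=139, σ=4.2).

The differential entropy measures the uncertainty or information content of the distribution.

For a Normal distribution with μ=139, σ=4.2:
h(X) = 2.8540 nats

(In bits, this would be 4.1175 bits.)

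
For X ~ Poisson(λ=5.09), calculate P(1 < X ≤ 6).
0.711406

We have X ~ Poisson(λ=5.09).

To find P(1 < X ≤ 6), we use:
P(1 < X ≤ 6) = P(X ≤ 6) - P(X ≤ 1)
                 = F(6) - F(1)
                 = 0.748909 - 0.037502
                 = 0.711406

So there's approximately a 71.1% chance that X falls in this range.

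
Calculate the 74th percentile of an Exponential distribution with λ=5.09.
0.2647

We have X ~ Exponential(λ=5.09).

We want to find x such that P(X ≤ x) = 0.74.

This is the 74th percentile, which means 74% of values fall below this point.

Using the inverse CDF (quantile function):
x = F⁻¹(0.74) = 0.2647

Verification: P(X ≤ 0.2647) = 0.74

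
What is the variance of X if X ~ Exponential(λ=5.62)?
0.0317

We have X ~ Exponential(λ=5.62).

For an Exponential distribution with λ=5.62:
Var(X) = 0.0317

The variance measures the spread of the distribution around the mean.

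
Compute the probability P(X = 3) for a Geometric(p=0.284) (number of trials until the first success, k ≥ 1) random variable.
0.145594

We have X ~ Geometric(p=0.284) (number of trials until the first success, k ≥ 1).

For a Geometric distribution, the PMF gives us the probability of each outcome.

Using the PMF formula:
P(X = 3) = 0.145594

Rounded to 4 decimal places: 0.1456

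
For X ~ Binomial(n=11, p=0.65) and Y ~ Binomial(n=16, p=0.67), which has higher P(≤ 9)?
X has higher probability (P(X ≤ 9) = 0.9394 > P(Y ≤ 9) = 0.2531)

Compute P(≤ 9) for each distribution:

X ~ Binomial(n=11, p=0.65):
P(X ≤ 9) = 0.9394

Y ~ Binomial(n=16, p=0.67):
P(Y ≤ 9) = 0.2531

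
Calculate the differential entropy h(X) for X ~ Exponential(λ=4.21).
-0.4375 nats

We have X ~ Exponential(λ=4.21).

The differential entropy measures the uncertainty or information content of the distribution.

For an Exponential distribution with λ=4.21:
h(X) = -0.4375 nats

(In bits, this would be -0.6311 bits.)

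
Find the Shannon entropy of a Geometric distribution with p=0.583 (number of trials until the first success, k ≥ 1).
1.1652 nats

We have X ~ Geometric(p=0.583) (number of trials until the first success, k ≥ 1).

The Shannon entropy measures the uncertainty or information content of the distribution.

For a Geometric distribution with p=0.583 (number of trials until the first success, k ≥ 1):
H(X) = 1.1652 nats

(In bits, this would be 1.6810 bits.)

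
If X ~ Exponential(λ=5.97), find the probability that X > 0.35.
0.123749

We have X ~ Exponential(λ=5.97).

P(X > 0.35) = 1 - P(X ≤ 0.35)
                = 1 - F(0.35)
                = 1 - 0.876251
                = 0.123749

So there's approximately a 12.4% chance that X exceeds 0.35.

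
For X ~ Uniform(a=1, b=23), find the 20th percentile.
5.4000

We have X ~ Uniform(a=1, b=23).

We want to find x such that P(X ≤ x) = 0.2.

This is the 20th percentile, which means 20% of values fall below this point.

Using the inverse CDF (quantile function):
x = F⁻¹(0.2) = 5.4000

Verification: P(X ≤ 5.4000) = 0.2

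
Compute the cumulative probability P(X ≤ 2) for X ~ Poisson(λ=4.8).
0.142539

We have X ~ Poisson(λ=4.8).

The CDF gives us P(X ≤ k).

Using the CDF:
P(X ≤ 2) = 0.142539

This means there's approximately a 14.3% chance that X is at most 2.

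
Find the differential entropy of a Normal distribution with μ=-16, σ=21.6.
4.4916 nats

We have X ~ Normal(μ=-16, σ=21.6).

The differential entropy measures the uncertainty or information content of the distribution.

For a Normal distribution with μ=-16, σ=21.6:
h(X) = 4.4916 nats

(In bits, this would be 6.4801 bits.)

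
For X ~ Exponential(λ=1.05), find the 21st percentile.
0.2245

We have X ~ Exponential(λ=1.05).

We want to find x such that P(X ≤ x) = 0.21.

This is the 21st percentile, which means 21% of values fall below this point.

Using the inverse CDF (quantile function):
x = F⁻¹(0.21) = 0.2245

Verification: P(X ≤ 0.2245) = 0.21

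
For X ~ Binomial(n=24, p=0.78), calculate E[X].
18.7200

We have X ~ Binomial(n=24, p=0.78).

For a Binomial distribution with n=24, p=0.78:
E[X] = 18.7200

This is the expected (average) value of X.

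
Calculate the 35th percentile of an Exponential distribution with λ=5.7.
0.0756

We have X ~ Exponential(λ=5.7).

We want to find x such that P(X ≤ x) = 0.35.

This is the 35th percentile, which means 35% of values fall below this point.

Using the inverse CDF (quantile function):
x = F⁻¹(0.35) = 0.0756

Verification: P(X ≤ 0.0756) = 0.35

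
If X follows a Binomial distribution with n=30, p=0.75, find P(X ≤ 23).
0.651946

We have X ~ Binomial(n=30, p=0.75).

The CDF gives us P(X ≤ k).

Using the CDF:
P(X ≤ 23) = 0.651946

This means there's approximately a 65.2% chance that X is at most 23.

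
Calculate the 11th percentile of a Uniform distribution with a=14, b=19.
14.5500

We have X ~ Uniform(a=14, b=19).

We want to find x such that P(X ≤ x) = 0.11.

This is the 11th percentile, which means 11% of values fall below this point.

Using the inverse CDF (quantile function):
x = F⁻¹(0.11) = 14.5500

Verification: P(X ≤ 14.5500) = 0.11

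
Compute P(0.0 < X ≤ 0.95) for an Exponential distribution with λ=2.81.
0.930713

We have X ~ Exponential(λ=2.81).

To find P(0.0 < X ≤ 0.95), we use:
P(0.0 < X ≤ 0.95) = P(X ≤ 0.95) - P(X ≤ 0.0)
                 = F(0.95) - F(0.0)
                 = 0.930713 - 0.000000
                 = 0.930713

So there's approximately a 93.1% chance that X falls in this range.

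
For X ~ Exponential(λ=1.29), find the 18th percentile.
0.1538

We have X ~ Exponential(λ=1.29).

We want to find x such that P(X ≤ x) = 0.18.

This is the 18th percentile, which means 18% of values fall below this point.

Using the inverse CDF (quantile function):
x = F⁻¹(0.18) = 0.1538

Verification: P(X ≤ 0.1538) = 0.18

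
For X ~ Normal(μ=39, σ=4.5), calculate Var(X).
20.2500

We have X ~ Normal(μ=39, σ=4.5).

For a Normal distribution with μ=39, σ=4.5:
Var(X) = 20.2500

The variance measures the spread of the distribution around the mean.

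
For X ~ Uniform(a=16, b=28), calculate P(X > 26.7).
0.108333

We have X ~ Uniform(a=16, b=28).

P(X > 26.7) = 1 - P(X ≤ 26.7)
                = 1 - F(26.7)
                = 1 - 0.891667
                = 0.108333

So there's approximately a 10.8% chance that X exceeds 26.7.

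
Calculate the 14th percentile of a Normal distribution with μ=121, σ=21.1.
98.2053

We have X ~ Normal(μ=121, σ=21.1).

We want to find x such that P(X ≤ x) = 0.14.

This is the 14th percentile, which means 14% of values fall below this point.

Using the inverse CDF (quantile function):
x = F⁻¹(0.14) = 98.2053

Verification: P(X ≤ 98.2053) = 0.14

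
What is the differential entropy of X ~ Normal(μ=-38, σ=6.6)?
3.3060 nats

We have X ~ Normal(μ=-38, σ=6.6).

The differential entropy measures the uncertainty or information content of the distribution.

For a Normal distribution with μ=-38, σ=6.6:
h(X) = 3.3060 nats

(In bits, this would be 4.7696 bits.)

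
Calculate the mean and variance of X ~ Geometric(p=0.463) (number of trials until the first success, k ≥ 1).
E[X] = 2.1598, Var(X) = 2.5050

We have X ~ Geometric(p=0.463) (number of trials until the first success, k ≥ 1).

For a Geometric distribution with p=0.463 (number of trials until the first success, k ≥ 1):

Expected value:
E[X] = 2.1598

Variance:
Var(X) = 2.5050

Standard deviation:
σ = √Var(X) = 1.5827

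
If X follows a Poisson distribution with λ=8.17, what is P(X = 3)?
0.025723

We have X ~ Poisson(λ=8.17).

For a Poisson distribution, the PMF gives us the probability of each outcome.

Using the PMF formula:
P(X = 3) = 0.025723

Rounded to 4 decimal places: 0.0257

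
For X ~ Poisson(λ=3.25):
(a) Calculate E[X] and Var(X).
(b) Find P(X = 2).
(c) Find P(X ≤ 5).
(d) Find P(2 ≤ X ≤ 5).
(a) E[X] = 3.2500, Var(X) = 3.2500
(b) P(X = 2) = 0.204776
(c) P(X ≤ 5) = 0.888813
(d) P(2 ≤ X ≤ 5) = 0.724023

We have X ~ Poisson(λ=3.25).

(a) Moments:
E[X] = 3.2500
Var(X) = 3.2500
σ = √Var(X) = 1.8028

(b) Point probability using PMF:
P(X = 2) = 0.204776

(c) Cumulative probability using CDF:
P(X ≤ 5) = F(5) = 0.888813

(d) Range probability:
P(2 ≤ X ≤ 5) = P(X ≤ 5) - P(X ≤ 1)
                   = F(5) - F(1)
                   = 0.888813 - 0.164790
                   = 0.724023

This means approximately 72.4% of outcomes fall in the interval [2, 5].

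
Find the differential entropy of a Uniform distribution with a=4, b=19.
2.7081 nats

We have X ~ Uniform(a=4, b=19).

The differential entropy measures the uncertainty or information content of the distribution.

For a Uniform distribution with a=4, b=19:
h(X) = 2.7081 nats

(In bits, this would be 3.9069 bits.)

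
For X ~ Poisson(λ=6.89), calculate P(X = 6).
0.151249

We have X ~ Poisson(λ=6.89).

For a Poisson distribution, the PMF gives us the probability of each outcome.

Using the PMF formula:
P(X = 6) = 0.151249

Rounded to 4 decimal places: 0.1512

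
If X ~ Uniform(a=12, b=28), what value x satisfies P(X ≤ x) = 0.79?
24.6400

We have X ~ Uniform(a=12, b=28).

We want to find x such that P(X ≤ x) = 0.79.

This is the 79th percentile, which means 79% of values fall below this point.

Using the inverse CDF (quantile function):
x = F⁻¹(0.79) = 24.6400

Verification: P(X ≤ 24.6400) = 0.79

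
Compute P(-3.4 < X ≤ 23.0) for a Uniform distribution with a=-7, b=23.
0.880000

We have X ~ Uniform(a=-7, b=23).

To find P(-3.4 < X ≤ 23.0), we use:
P(-3.4 < X ≤ 23.0) = P(X ≤ 23.0) - P(X ≤ -3.4)
                 = F(23.0) - F(-3.4)
                 = 1.000000 - 0.120000
                 = 0.880000

So there's approximately a 88.0% chance that X falls in this range.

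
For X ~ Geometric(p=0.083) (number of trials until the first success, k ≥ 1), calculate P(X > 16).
0.249982

We have X ~ Geometric(p=0.083) (number of trials until the first success, k ≥ 1).

P(X > 16) = 1 - P(X ≤ 16)
                = 1 - F(16)
                = 1 - 0.750018
                = 0.249982

So there's approximately a 25.0% chance that X exceeds 16.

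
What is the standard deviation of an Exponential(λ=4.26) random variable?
0.2347

We have X ~ Exponential(λ=4.26).

For an Exponential distribution with λ=4.26:
σ = √Var(X) = 0.2347

The standard deviation is the square root of the variance.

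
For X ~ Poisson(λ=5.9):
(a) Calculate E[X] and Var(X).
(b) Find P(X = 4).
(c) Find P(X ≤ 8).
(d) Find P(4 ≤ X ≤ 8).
(a) E[X] = 5.9000, Var(X) = 5.9000
(b) P(X = 4) = 0.138312
(c) P(X ≤ 8) = 0.857389
(d) P(4 ≤ X ≤ 8) = 0.697036

We have X ~ Poisson(λ=5.9).

(a) Moments:
E[X] = 5.9000
Var(X) = 5.9000
σ = √Var(X) = 2.4290

(b) Point probability using PMF:
P(X = 4) = 0.138312

(c) Cumulative probability using CDF:
P(X ≤ 8) = F(8) = 0.857389

(d) Range probability:
P(4 ≤ X ≤ 8) = P(X ≤ 8) - P(X ≤ 3)
                   = F(8) - F(3)
                   = 0.857389 - 0.160353
                   = 0.697036

This means approximately 69.7% of outcomes fall in the interval [4, 8].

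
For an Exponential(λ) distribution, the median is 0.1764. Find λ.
λ = 3.9294

For X ~ Exponential(λ), the CDF is F(x) = 1 - e^(-λx).
The median m satisfies F(m) = 0.5:
1 - e^(-λm) = 0.5
e^(-λm) = 0.5
λm = ln(2)
m = ln(2) / λ

Given m = 0.1764:
λ = ln(2) / 0.1764 = 0.693147 / 0.1764 = 3.9294

Verification: ln(2) / 3.9294 = 0.1764 ✓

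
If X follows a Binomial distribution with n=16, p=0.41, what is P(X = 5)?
0.152607

We have X ~ Binomial(n=16, p=0.41).

For a Binomial distribution, the PMF gives us the probability of each outcome.

Using the PMF formula:
P(X = 5) = 0.152607

Rounded to 4 decimal places: 0.1526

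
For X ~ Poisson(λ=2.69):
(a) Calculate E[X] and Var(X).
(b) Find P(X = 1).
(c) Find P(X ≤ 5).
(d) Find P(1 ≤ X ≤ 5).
(a) E[X] = 2.6900, Var(X) = 2.6900
(b) P(X = 1) = 0.182600
(c) P(X ≤ 5) = 0.944069
(d) P(1 ≤ X ≤ 5) = 0.876188

We have X ~ Poisson(λ=2.69).

(a) Moments:
E[X] = 2.6900
Var(X) = 2.6900
σ = √Var(X) = 1.6401

(b) Point probability using PMF:
P(X = 1) = 0.182600

(c) Cumulative probability using CDF:
P(X ≤ 5) = F(5) = 0.944069

(d) Range probability:
P(1 ≤ X ≤ 5) = P(X ≤ 5) - P(X ≤ 0)
                   = F(5) - F(0)
                   = 0.944069 - 0.067881
                   = 0.876188

This means approximately 87.6% of outcomes fall in the interval [1, 5].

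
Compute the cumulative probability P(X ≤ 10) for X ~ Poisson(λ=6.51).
0.932602

We have X ~ Poisson(λ=6.51).

The CDF gives us P(X ≤ k).

Using the CDF:
P(X ≤ 10) = 0.932602

This means there's approximately a 93.3% chance that X is at most 10.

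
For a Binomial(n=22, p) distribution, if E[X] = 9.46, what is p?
p = 0.43

For a Binomial(n, p) distribution:
E[X] = n × p

Given n = 22 and E[X] = 9.46:
9.46 = 22 × p
p = 9.46 / 22 = 0.43

Verification: Binomial(22, 0.43) has E[X] = 9.46 ✓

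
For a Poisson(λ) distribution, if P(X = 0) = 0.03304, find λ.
λ = 3.4100

For a Poisson(λ) distribution, the PMF at 0 is:
P(X = 0) = λ^0 e^(-λ) / 0! = e^(-λ)

Given P(X = 0) = 0.03304:
e^(-λ) = 0.03304
-λ = ln(0.03304)
λ = -ln(0.03304) = 3.4100

Verification: e^(-3.4100) = 0.03304 ✓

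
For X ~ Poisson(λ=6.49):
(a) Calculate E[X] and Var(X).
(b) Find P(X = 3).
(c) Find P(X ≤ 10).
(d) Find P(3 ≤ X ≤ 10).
(a) E[X] = 6.4900, Var(X) = 6.4900
(b) P(X = 3) = 0.069185
(c) P(X ≤ 10) = 0.933717
(d) P(3 ≤ X ≤ 10) = 0.890363

We have X ~ Poisson(λ=6.49).

(a) Moments:
E[X] = 6.4900
Var(X) = 6.4900
σ = √Var(X) = 2.5475

(b) Point probability using PMF:
P(X = 3) = 0.069185

(c) Cumulative probability using CDF:
P(X ≤ 10) = F(10) = 0.933717

(d) Range probability:
P(3 ≤ X ≤ 10) = P(X ≤ 10) - P(X ≤ 2)
                   = F(10) - F(2)
                   = 0.933717 - 0.043355
                   = 0.890363

This means approximately 89.0% of outcomes fall in the interval [3, 10].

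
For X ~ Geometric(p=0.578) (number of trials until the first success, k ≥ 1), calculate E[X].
1.7301

We have X ~ Geometric(p=0.578) (number of trials until the first success, k ≥ 1).

For a Geometric distribution with p=0.578 (number of trials until the first success, k ≥ 1):
E[X] = 1.7301

This is the expected (average) value of X.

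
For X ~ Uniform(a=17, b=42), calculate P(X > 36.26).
0.229600

We have X ~ Uniform(a=17, b=42).

P(X > 36.26) = 1 - P(X ≤ 36.26)
                = 1 - F(36.26)
                = 1 - 0.770400
                = 0.229600

So there's approximately a 23.0% chance that X exceeds 36.26.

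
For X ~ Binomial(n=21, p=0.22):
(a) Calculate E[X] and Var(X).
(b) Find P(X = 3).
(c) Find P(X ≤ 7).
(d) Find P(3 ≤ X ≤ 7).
(a) E[X] = 4.6200, Var(X) = 3.6036
(b) P(X = 3) = 0.161742
(c) P(X ≤ 7) = 0.929525
(d) P(3 ≤ X ≤ 7) = 0.801458

We have X ~ Binomial(n=21, p=0.22).

(a) Moments:
E[X] = 4.6200
Var(X) = 3.6036
σ = √Var(X) = 1.8983

(b) Point probability using PMF:
P(X = 3) = 0.161742

(c) Cumulative probability using CDF:
P(X ≤ 7) = F(7) = 0.929525

(d) Range probability:
P(3 ≤ X ≤ 7) = P(X ≤ 7) - P(X ≤ 2)
                   = F(7) - F(2)
                   = 0.929525 - 0.128066
                   = 0.801458

This means approximately 80.1% of outcomes fall in the interval [3, 7].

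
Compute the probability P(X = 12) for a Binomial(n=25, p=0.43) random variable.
0.139323

We have X ~ Binomial(n=25, p=0.43).

For a Binomial distribution, the PMF gives us the probability of each outcome.

Using the PMF formula:
P(X = 12) = 0.139323

Rounded to 4 decimal places: 0.1393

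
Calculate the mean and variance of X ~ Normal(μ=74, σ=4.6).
E[X] = 74.0000, Var(X) = 21.1600

We have X ~ Normal(μ=74, σ=4.6).

For a Normal distribution with μ=74, σ=4.6:

Expected value:
E[X] = 74.0000

Variance:
Var(X) = 21.1600

Standard deviation:
σ = √Var(X) = 4.6000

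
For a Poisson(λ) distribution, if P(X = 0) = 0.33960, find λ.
λ = 1.0800

For a Poisson(λ) distribution, the PMF at 0 is:
P(X = 0) = λ^0 e^(-λ) / 0! = e^(-λ)

Given P(X = 0) = 0.33960:
e^(-λ) = 0.33960
-λ = ln(0.33960)
λ = -ln(0.33960) = 1.0800

Verification: e^(-1.0800) = 0.33960 ✓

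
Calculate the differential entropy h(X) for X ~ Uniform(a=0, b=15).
2.7081 nats

We have X ~ Uniform(a=0, b=15).

The differential entropy measures the uncertainty or information content of the distribution.

For a Uniform distribution with a=0, b=15:
h(X) = 2.7081 nats

(In bits, this would be 3.9069 bits.)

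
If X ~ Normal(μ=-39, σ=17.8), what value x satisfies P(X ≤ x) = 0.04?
-70.1622

We have X ~ Normal(μ=-39, σ=17.8).

We want to find x such that P(X ≤ x) = 0.04.

This is the 4th percentile, which means 4% of values fall below this point.

Using the inverse CDF (quantile function):
x = F⁻¹(0.04) = -70.1622

Verification: P(X ≤ -70.1622) = 0.04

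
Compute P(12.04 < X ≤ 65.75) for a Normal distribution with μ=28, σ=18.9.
0.777896

We have X ~ Normal(μ=28, σ=18.9).

To find P(12.04 < X ≤ 65.75), we use:
P(12.04 < X ≤ 65.75) = P(X ≤ 65.75) - P(X ≤ 12.04)
                 = F(65.75) - F(12.04)
                 = 0.977107 - 0.199211
                 = 0.777896

So there's approximately a 77.8% chance that X falls in this range.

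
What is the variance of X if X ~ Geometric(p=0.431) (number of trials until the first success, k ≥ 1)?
3.0631

We have X ~ Geometric(p=0.431) (number of trials until the first success, k ≥ 1).

For a Geometric distribution with p=0.431 (number of trials until the first success, k ≥ 1):
Var(X) = 3.0631

The variance measures the spread of the distribution around the mean.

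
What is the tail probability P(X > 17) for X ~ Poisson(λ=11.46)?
0.044536

We have X ~ Poisson(λ=11.46).

P(X > 17) = 1 - P(X ≤ 17)
                = 1 - F(17)
                = 1 - 0.955464
                = 0.044536

So there's approximately a 4.5% chance that X exceeds 17.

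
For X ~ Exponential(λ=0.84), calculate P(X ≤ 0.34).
0.248437

We have X ~ Exponential(λ=0.84).

The CDF gives us P(X ≤ k).

Using the CDF:
P(X ≤ 0.34) = 0.248437

This means there's approximately a 24.8% chance that X is at most 0.34.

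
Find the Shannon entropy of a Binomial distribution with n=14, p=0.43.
2.0343 nats

We have X ~ Binomial(n=14, p=0.43).

The Shannon entropy measures the uncertainty or information content of the distribution.

For a Binomial distribution with n=14, p=0.43:
H(X) = 2.0343 nats

(In bits, this would be 2.9349 bits.)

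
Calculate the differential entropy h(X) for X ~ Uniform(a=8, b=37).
3.3673 nats

We have X ~ Uniform(a=8, b=37).

The differential entropy measures the uncertainty or information content of the distribution.

For a Uniform distribution with a=8, b=37:
h(X) = 3.3673 nats

(In bits, this would be 4.8580 bits.)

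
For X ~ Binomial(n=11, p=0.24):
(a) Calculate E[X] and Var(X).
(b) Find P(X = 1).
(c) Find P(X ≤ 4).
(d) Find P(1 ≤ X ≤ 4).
(a) E[X] = 2.6400, Var(X) = 2.0064
(b) P(X = 1) = 0.169723
(c) P(X ≤ 4) = 0.900789
(d) P(1 ≤ X ≤ 4) = 0.851929

We have X ~ Binomial(n=11, p=0.24).

(a) Moments:
E[X] = 2.6400
Var(X) = 2.0064
σ = √Var(X) = 1.4165

(b) Point probability using PMF:
P(X = 1) = 0.169723

(c) Cumulative probability using CDF:
P(X ≤ 4) = F(4) = 0.900789

(d) Range probability:
P(1 ≤ X ≤ 4) = P(X ≤ 4) - P(X ≤ 0)
                   = F(4) - F(0)
                   = 0.900789 - 0.048860
                   = 0.851929

This means approximately 85.2% of outcomes fall in the interval [1, 4].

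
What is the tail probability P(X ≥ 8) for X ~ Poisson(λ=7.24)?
0.436999

We have X ~ Poisson(λ=7.24).

For discrete distributions, P(X ≥ 8) = 1 - P(X ≤ 7).

P(X ≤ 7) = 0.563001
P(X ≥ 8) = 1 - 0.563001 = 0.436999

So there's approximately a 43.7% chance that X is at least 8.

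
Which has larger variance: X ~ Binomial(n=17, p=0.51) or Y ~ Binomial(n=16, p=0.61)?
X has larger variance (4.2483 > 3.8064)

Compute the variance for each distribution:

X ~ Binomial(n=17, p=0.51):
Var(X) = 4.2483

Y ~ Binomial(n=16, p=0.61):
Var(Y) = 3.8064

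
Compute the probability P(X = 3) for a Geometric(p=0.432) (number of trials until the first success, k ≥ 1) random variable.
0.139374

We have X ~ Geometric(p=0.432) (number of trials until the first success, k ≥ 1).

For a Geometric distribution, the PMF gives us the probability of each outcome.

Using the PMF formula:
P(X = 3) = 0.139374

Rounded to 4 decimal places: 0.1394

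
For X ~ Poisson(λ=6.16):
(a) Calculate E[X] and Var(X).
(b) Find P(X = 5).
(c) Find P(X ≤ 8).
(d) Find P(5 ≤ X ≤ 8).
(a) E[X] = 6.1600, Var(X) = 6.1600
(b) P(X = 5) = 0.156124
(c) P(X ≤ 8) = 0.830284
(d) P(5 ≤ X ≤ 8) = 0.566073

We have X ~ Poisson(λ=6.16).

(a) Moments:
E[X] = 6.1600
Var(X) = 6.1600
σ = √Var(X) = 2.4819

(b) Point probability using PMF:
P(X = 5) = 0.156124

(c) Cumulative probability using CDF:
P(X ≤ 8) = F(8) = 0.830284

(d) Range probability:
P(5 ≤ X ≤ 8) = P(X ≤ 8) - P(X ≤ 4)
                   = F(8) - F(4)
                   = 0.830284 - 0.264211
                   = 0.566073

This means approximately 56.6% of outcomes fall in the interval [5, 8].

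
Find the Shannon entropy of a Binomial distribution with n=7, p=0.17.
1.3502 nats

We have X ~ Binomial(n=7, p=0.17).

The Shannon entropy measures the uncertainty or information content of the distribution.

For a Binomial distribution with n=7, p=0.17:
H(X) = 1.3502 nats

(In bits, this would be 1.9479 bits.)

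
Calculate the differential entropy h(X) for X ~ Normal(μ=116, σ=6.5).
3.2907 nats

We have X ~ Normal(μ=116, σ=6.5).

The differential entropy measures the uncertainty or information content of the distribution.

For a Normal distribution with μ=116, σ=6.5:
h(X) = 3.2907 nats

(In bits, this would be 4.7475 bits.)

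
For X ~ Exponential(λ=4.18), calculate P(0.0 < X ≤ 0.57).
0.907690

We have X ~ Exponential(λ=4.18).

To find P(0.0 < X ≤ 0.57), we use:
P(0.0 < X ≤ 0.57) = P(X ≤ 0.57) - P(X ≤ 0.0)
                 = F(0.57) - F(0.0)
                 = 0.907690 - 0.000000
                 = 0.907690

So there's approximately a 90.8% chance that X falls in this range.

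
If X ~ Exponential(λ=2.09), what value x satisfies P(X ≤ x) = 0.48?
0.3129

We have X ~ Exponential(λ=2.09).

We want to find x such that P(X ≤ x) = 0.48.

This is the 48th percentile, which means 48% of values fall below this point.

Using the inverse CDF (quantile function):
x = F⁻¹(0.48) = 0.3129

Verification: P(X ≤ 0.3129) = 0.48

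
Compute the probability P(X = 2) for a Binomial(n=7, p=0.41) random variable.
0.252375

We have X ~ Binomial(n=7, p=0.41).

For a Binomial distribution, the PMF gives us the probability of each outcome.

Using the PMF formula:
P(X = 2) = 0.252375

Rounded to 4 decimal places: 0.2524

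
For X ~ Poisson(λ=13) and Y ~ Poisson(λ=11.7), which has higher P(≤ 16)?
Y has higher probability (P(Y ≤ 16) = 0.9142 > P(X ≤ 16) = 0.8355)

Compute P(≤ 16) for each distribution:

X ~ Poisson(λ=13):
P(X ≤ 16) = 0.8355

Y ~ Poisson(λ=11.7):
P(Y ≤ 16) = 0.9142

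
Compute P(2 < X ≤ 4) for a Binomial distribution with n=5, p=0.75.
0.659180

We have X ~ Binomial(n=5, p=0.75).

To find P(2 < X ≤ 4), we use:
P(2 < X ≤ 4) = P(X ≤ 4) - P(X ≤ 2)
                 = F(4) - F(2)
                 = 0.762695 - 0.103516
                 = 0.659180

So there's approximately a 65.9% chance that X falls in this range.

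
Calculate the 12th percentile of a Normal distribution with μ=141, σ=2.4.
138.1800

We have X ~ Normal(μ=141, σ=2.4).

We want to find x such that P(X ≤ x) = 0.12.

This is the 12th percentile, which means 12% of values fall below this point.

Using the inverse CDF (quantile function):
x = F⁻¹(0.12) = 138.1800

Verification: P(X ≤ 138.1800) = 0.12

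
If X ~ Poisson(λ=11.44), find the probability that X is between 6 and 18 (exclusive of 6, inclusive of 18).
0.912735

We have X ~ Poisson(λ=11.44).

To find P(6 < X ≤ 18), we use:
P(6 < X ≤ 18) = P(X ≤ 18) - P(X ≤ 6)
                 = F(18) - F(6)
                 = 0.974986 - 0.062251
                 = 0.912735

So there's approximately a 91.3% chance that X falls in this range.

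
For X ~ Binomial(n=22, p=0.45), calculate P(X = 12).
0.112939

We have X ~ Binomial(n=22, p=0.45).

For a Binomial distribution, the PMF gives us the probability of each outcome.

Using the PMF formula:
P(X = 12) = 0.112939

Rounded to 4 decimal places: 0.1129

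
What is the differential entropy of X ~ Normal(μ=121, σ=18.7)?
4.3475 nats

We have X ~ Normal(μ=121, σ=18.7).

The differential entropy measures the uncertainty or information content of the distribution.

For a Normal distribution with μ=121, σ=18.7:
h(X) = 4.3475 nats

(In bits, this would be 6.2721 bits.)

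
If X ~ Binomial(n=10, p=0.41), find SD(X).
1.5553

We have X ~ Binomial(n=10, p=0.41).

For a Binomial distribution with n=10, p=0.41:
σ = √Var(X) = 1.5553

The standard deviation is the square root of the variance.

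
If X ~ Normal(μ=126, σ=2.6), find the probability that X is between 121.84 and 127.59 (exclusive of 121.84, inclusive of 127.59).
0.674779

We have X ~ Normal(μ=126, σ=2.6).

To find P(121.84 < X ≤ 127.59), we use:
P(121.84 < X ≤ 127.59) = P(X ≤ 127.59) - P(X ≤ 121.84)
                 = F(127.59) - F(121.84)
                 = 0.729578 - 0.054799
                 = 0.674779

So there's approximately a 67.5% chance that X falls in this range.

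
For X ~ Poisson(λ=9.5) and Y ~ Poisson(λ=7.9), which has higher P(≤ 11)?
Y has higher probability (P(Y ≤ 11) = 0.8952 > P(X ≤ 11) = 0.7520)

Compute P(≤ 11) for each distribution:

X ~ Poisson(λ=9.5):
P(X ≤ 11) = 0.7520

Y ~ Poisson(λ=7.9):
P(Y ≤ 11) = 0.8952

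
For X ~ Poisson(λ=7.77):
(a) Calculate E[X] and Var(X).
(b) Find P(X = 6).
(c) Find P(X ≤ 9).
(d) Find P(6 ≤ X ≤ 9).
(a) E[X] = 7.7700, Var(X) = 7.7700
(b) P(X = 6) = 0.129040
(c) P(X ≤ 9) = 0.744721
(d) P(6 ≤ X ≤ 9) = 0.531496

We have X ~ Poisson(λ=7.77).

(a) Moments:
E[X] = 7.7700
Var(X) = 7.7700
σ = √Var(X) = 2.7875

(b) Point probability using PMF:
P(X = 6) = 0.129040

(c) Cumulative probability using CDF:
P(X ≤ 9) = F(9) = 0.744721

(d) Range probability:
P(6 ≤ X ≤ 9) = P(X ≤ 9) - P(X ≤ 5)
                   = F(9) - F(5)
                   = 0.744721 - 0.213224
                   = 0.531496

This means approximately 53.1% of outcomes fall in the interval [6, 9].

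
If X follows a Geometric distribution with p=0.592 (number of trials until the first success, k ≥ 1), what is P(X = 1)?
0.592000

We have X ~ Geometric(p=0.592) (number of trials until the first success, k ≥ 1).

For a Geometric distribution, the PMF gives us the probability of each outcome.

Using the PMF formula:
P(X = 1) = 0.592000

Rounded to 4 decimal places: 0.5920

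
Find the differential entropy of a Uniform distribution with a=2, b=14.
2.4849 nats

We have X ~ Uniform(a=2, b=14).

The differential entropy measures the uncertainty or information content of the distribution.

For a Uniform distribution with a=2, b=14:
h(X) = 2.4849 nats

(In bits, this would be 3.5850 bits.)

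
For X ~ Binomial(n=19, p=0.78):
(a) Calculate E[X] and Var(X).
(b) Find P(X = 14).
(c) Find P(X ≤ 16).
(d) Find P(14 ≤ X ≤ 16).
(a) E[X] = 14.8200, Var(X) = 3.2604
(b) P(X = 14) = 0.184903
(c) P(X ≤ 16) = 0.822167
(d) P(14 ≤ X ≤ 16) = 0.597113

We have X ~ Binomial(n=19, p=0.78).

(a) Moments:
E[X] = 14.8200
Var(X) = 3.2604
σ = √Var(X) = 1.8057

(b) Point probability using PMF:
P(X = 14) = 0.184903

(c) Cumulative probability using CDF:
P(X ≤ 16) = F(16) = 0.822167

(d) Range probability:
P(14 ≤ X ≤ 16) = P(X ≤ 16) - P(X ≤ 13)
                   = F(16) - F(13)
                   = 0.822167 - 0.225054
                   = 0.597113

This means approximately 59.7% of outcomes fall in the interval [14, 16].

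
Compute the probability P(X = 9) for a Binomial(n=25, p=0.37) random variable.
0.163504

We have X ~ Binomial(n=25, p=0.37).

For a Binomial distribution, the PMF gives us the probability of each outcome.

Using the PMF formula:
P(X = 9) = 0.163504

Rounded to 4 decimal places: 0.1635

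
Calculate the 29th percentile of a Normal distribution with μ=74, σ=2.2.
72.7826

We have X ~ Normal(μ=74, σ=2.2).

We want to find x such that P(X ≤ x) = 0.29.

This is the 29th percentile, which means 29% of values fall below this point.

Using the inverse CDF (quantile function):
x = F⁻¹(0.29) = 72.7826

Verification: P(X ≤ 72.7826) = 0.29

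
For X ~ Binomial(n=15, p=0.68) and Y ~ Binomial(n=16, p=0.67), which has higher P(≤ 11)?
X has higher probability (P(X ≤ 11) = 0.7580 > P(Y ≤ 11) = 0.6504)

Compute P(≤ 11) for each distribution:

X ~ Binomial(n=15, p=0.68):
P(X ≤ 11) = 0.7580

Y ~ Binomial(n=16, p=0.67):
P(Y ≤ 11) = 0.6504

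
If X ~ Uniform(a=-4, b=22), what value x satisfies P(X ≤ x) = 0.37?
5.6200

We have X ~ Uniform(a=-4, b=22).

We want to find x such that P(X ≤ x) = 0.37.

This is the 37th percentile, which means 37% of values fall below this point.

Using the inverse CDF (quantile function):
x = F⁻¹(0.37) = 5.6200

Verification: P(X ≤ 5.6200) = 0.37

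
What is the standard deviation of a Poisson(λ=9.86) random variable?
3.1401

We have X ~ Poisson(λ=9.86).

For a Poisson distribution with λ=9.86:
σ = √Var(X) = 3.1401

The standard deviation is the square root of the variance.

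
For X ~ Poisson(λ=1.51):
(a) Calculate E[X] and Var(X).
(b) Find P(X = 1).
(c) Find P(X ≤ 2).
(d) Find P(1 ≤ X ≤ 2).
(a) E[X] = 1.5100, Var(X) = 1.5100
(b) P(X = 1) = 0.333574
(c) P(X ≤ 2) = 0.806332
(d) P(1 ≤ X ≤ 2) = 0.585422

We have X ~ Poisson(λ=1.51).

(a) Moments:
E[X] = 1.5100
Var(X) = 1.5100
σ = √Var(X) = 1.2288

(b) Point probability using PMF:
P(X = 1) = 0.333574

(c) Cumulative probability using CDF:
P(X ≤ 2) = F(2) = 0.806332

(d) Range probability:
P(1 ≤ X ≤ 2) = P(X ≤ 2) - P(X ≤ 0)
                   = F(2) - F(0)
                   = 0.806332 - 0.220910
                   = 0.585422

This means approximately 58.5% of outcomes fall in the interval [1, 2].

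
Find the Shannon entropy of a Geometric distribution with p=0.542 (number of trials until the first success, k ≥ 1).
1.2724 nats

We have X ~ Geometric(p=0.542) (number of trials until the first success, k ≥ 1).

The Shannon entropy measures the uncertainty or information content of the distribution.

For a Geometric distribution with p=0.542 (number of trials until the first success, k ≥ 1):
H(X) = 1.2724 nats

(In bits, this would be 1.8356 bits.)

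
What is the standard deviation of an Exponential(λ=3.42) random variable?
0.2924

We have X ~ Exponential(λ=3.42).

For an Exponential distribution with λ=3.42:
σ = √Var(X) = 0.2924

The standard deviation is the square root of the variance.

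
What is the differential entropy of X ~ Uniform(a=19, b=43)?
3.1781 nats

We have X ~ Uniform(a=19, b=43).

The differential entropy measures the uncertainty or information content of the distribution.

For a Uniform distribution with a=19, b=43:
h(X) = 3.1781 nats

(In bits, this would be 4.5850 bits.)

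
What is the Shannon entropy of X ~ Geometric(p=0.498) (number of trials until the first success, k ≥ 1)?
1.3918 nats

We have X ~ Geometric(p=0.498) (number of trials until the first success, k ≥ 1).

The Shannon entropy measures the uncertainty or information content of the distribution.

For a Geometric distribution with p=0.498 (number of trials until the first success, k ≥ 1):
H(X) = 1.3918 nats

(In bits, this would be 2.0080 bits.)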